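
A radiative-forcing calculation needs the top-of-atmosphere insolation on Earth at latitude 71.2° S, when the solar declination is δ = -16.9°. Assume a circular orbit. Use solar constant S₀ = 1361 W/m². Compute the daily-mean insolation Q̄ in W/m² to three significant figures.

cos H₀ = −tan(-71.2°) tan(-16.900°) = -0.8925, H₀ = 2.6736 rad.
Bracket: H₀ sin φ sin δ + cos φ cos δ sin H₀ = 2.6736×-0.94665×-0.29070 + 0.32227×0.95681×0.45110 = 0.735751 + 0.139097 = 0.874848.
Q̄ = (S₀/π) × [bracket] = (1361/π) × 0.874848 = 379.0 W/m².

Q̄ ≈ 379 W/m²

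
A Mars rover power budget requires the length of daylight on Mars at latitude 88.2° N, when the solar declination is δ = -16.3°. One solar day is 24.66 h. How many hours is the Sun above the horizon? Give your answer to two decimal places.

cos H₀ = −tan φ · tan δ = 9.3050 ≥ 1, so the Sun never rises (polar night) and H₀ = 0.
Daylight = 2H₀/(2π) × 24.66 h = (0.0000/π) × 24.66 = 0.00 h.

0.00 h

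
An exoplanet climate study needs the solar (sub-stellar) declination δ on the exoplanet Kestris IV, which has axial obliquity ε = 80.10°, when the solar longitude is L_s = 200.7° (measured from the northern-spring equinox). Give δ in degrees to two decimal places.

sin δ = sin ε · sin L_s = sin 80.10° × sin 200.7° = -0.348211.
δ = arcsin(-0.348211) = -20.38°.

δ = -20.38°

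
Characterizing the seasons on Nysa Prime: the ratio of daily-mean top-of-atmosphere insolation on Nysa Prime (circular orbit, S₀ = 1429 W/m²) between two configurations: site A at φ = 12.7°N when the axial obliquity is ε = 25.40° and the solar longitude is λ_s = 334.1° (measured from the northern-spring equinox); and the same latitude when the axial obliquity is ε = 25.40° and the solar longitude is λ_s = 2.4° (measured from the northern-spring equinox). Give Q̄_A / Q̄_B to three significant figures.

Q̄_A / Q̄_B ≈ 0.911

— Configuration A (φ=+12.7°):
Solar declination: sin δ = sin ε · sin λ_s = sin 25.40° × sin 334.1° = -0.18736, so δ = -10.799°.
cos H₀ = −tan(+12.7°) tan(-10.799°) = 0.0430, H₀ = 1.5278 rad.
Bracket: H₀ sin φ sin δ + cos φ cos δ sin H₀ = 1.5278×0.21985×-0.18736 + 0.97553×0.98229×0.99908 = -0.062932 + 0.957372 = 0.894440.
Q̄ = (S₀/π) × [bracket] = (1429/π) × 0.894440 = 406.85 W/m².
— Configuration B (φ=+12.7°):
Solar declination: sin δ = sin ε · sin λ_s = sin 25.40° × sin 2.4° = 0.01796, so δ = +1.029°.
cos H₀ = −tan(+12.7°) tan(+1.029°) = -0.0040, H₀ = 1.5748 rad.
Bracket: H₀ sin φ sin δ + cos φ cos δ sin H₀ = 1.5748×0.21985×0.01796 + 0.97553×0.99984×0.99999 = 0.006218 + 0.975364 = 0.981582.
Q̄ = (S₀/π) × [bracket] = (1429/π) × 0.981582 = 446.49 W/m².
Ratio Q̄_A / Q̄_B = 406.85 / 446.49 = 0.9112.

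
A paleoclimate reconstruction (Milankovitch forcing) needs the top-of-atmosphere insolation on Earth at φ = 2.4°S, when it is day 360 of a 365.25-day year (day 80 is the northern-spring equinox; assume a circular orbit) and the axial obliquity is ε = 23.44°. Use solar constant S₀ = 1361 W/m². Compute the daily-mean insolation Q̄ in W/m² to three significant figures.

Q̄ ≈ 409 W/m²

Solar longitude: λ_s = 360° × (360 − 80)/365.25 = 275.975°.
sin δ = sin 23.44° × sin 275.975° = -0.39563, so δ = -23.305°.
cos H₀ = −tan(-2.4°) tan(-23.305°) = -0.0181, H₀ = 1.5889 rad.
Bracket: H₀ sin φ sin δ + cos φ cos δ sin H₀ = 1.5889×-0.04188×-0.39563 + 0.99912×0.91841×0.99984 = 0.026326 + 0.917455 = 0.943781.
Q̄ = (S₀/π) × [bracket] = (1361/π) × 0.943781 = 408.9 W/m².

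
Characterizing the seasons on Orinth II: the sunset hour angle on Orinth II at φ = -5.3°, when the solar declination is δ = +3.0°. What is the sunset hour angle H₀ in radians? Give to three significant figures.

H₀ = 1.57 rad

cos H₀ = −tan φ · tan δ = −tan(-5.3°) × tan(+3.000°) = 0.0049, so H₀ = 1.5659 rad = 89.72°.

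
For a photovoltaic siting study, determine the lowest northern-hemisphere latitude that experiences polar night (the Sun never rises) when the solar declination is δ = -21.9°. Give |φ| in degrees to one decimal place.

|φ| = 68.1°

Polar night requires cos H₀ = −tan φ tan δ ≥ 1, i.e. tan φ tan δ ≤ −1.
The boundary is |tan φ| · |tan δ| = 1, so |φ| = 90° − |δ| = 90° − 21.9° = 68.1° in the northern hemisphere.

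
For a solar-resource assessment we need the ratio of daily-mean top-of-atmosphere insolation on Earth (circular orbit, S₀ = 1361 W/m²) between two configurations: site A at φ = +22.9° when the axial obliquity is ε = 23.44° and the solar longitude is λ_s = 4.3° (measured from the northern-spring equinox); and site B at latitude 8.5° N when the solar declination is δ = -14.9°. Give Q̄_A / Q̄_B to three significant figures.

Q̄_A / Q̄_B ≈ 1.05

— Configuration A (φ=+22.9°):
Solar declination: sin δ = sin ε · sin λ_s = sin 23.44° × sin 4.3° = 0.02983, so δ = +1.709°.
cos H₀ = −tan(+22.9°) tan(+1.709°) = -0.0126, H₀ = 1.5834 rad.
Bracket: H₀ sin φ sin δ + cos φ cos δ sin H₀ = 1.5834×0.38912×0.02983 + 0.92119×0.99956×0.99992 = 0.018379 + 0.920711 = 0.939090.
Q̄ = (S₀/π) × [bracket] = (1361/π) × 0.939090 = 406.83 W/m².
— Configuration B (φ=+8.5°):
cos H₀ = −tan(+8.5°) tan(-14.900°) = 0.0398, H₀ = 1.5310 rad.
Bracket: H₀ sin φ sin δ + cos φ cos δ sin H₀ = 1.5310×0.14781×-0.25713 + 0.98902×0.96638×0.99921 = -0.058188 + 0.955014 = 0.896826.
Q̄ = (S₀/π) × [bracket] = (1361/π) × 0.896826 = 388.52 W/m².
Ratio Q̄_A / Q̄_B = 406.83 / 388.52 = 1.047.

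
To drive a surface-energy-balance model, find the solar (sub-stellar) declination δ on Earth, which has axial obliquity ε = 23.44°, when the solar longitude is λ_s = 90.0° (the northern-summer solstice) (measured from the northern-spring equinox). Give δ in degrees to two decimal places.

δ = +23.44°

sin δ = sin ε · sin λ_s = sin 23.44° × sin 90.0° = 0.397789.
δ = arcsin(0.397789) = +23.44°.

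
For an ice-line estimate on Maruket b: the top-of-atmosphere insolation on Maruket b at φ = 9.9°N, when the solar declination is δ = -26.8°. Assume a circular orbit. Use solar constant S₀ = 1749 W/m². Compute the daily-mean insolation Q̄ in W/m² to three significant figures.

cos H₀ = −tan(+9.9°) tan(-26.800°) = 0.0882, H₀ = 1.4825 rad.
Bracket: H₀ sin φ sin δ + cos φ cos δ sin H₀ = 1.4825×0.17193×-0.45088 + 0.98511×0.89259×0.99611 = -0.114923 + 0.875879 = 0.760956.
Q̄ = (S₀/π) × [bracket] = (1749/π) × 0.760956 = 423.6 W/m².

Q̄ ≈ 424 W/m²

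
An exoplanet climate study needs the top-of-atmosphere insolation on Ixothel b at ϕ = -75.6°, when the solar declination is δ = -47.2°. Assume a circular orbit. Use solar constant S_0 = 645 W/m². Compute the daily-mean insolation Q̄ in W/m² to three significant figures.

Q̄ ≈ 458 W/m²

cos h₀ = −tan(-75.6°) tan(-47.200°) = -4.2059 ≤ −1 ⇒ polar day, h₀ = π.
Bracket: h₀ sin ϕ sin δ + cos ϕ cos δ sin h₀ = 3.1416×-0.96858×-0.73373 + 0.24869×0.67944×0.00000 = 2.232660 + 0.000000 = 2.232660.
Q̄ = (S_0/π) × [bracket] = (645/π) × 2.232660 = 458.4 W/m².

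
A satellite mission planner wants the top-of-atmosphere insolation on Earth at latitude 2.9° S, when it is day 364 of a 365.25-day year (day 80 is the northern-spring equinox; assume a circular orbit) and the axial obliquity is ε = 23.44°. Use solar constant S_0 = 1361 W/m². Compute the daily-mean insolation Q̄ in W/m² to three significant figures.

Solar longitude: L_s = 360° × (364 − 80)/365.25 = 279.918°.
sin δ = sin 23.44° × sin 279.918° = -0.39184, so δ = -23.069°.
cos h₀ = −tan(-2.9°) tan(-23.069°) = -0.0216, h₀ = 1.5924 rad.
Bracket: h₀ sin ϕ sin δ + cos ϕ cos δ sin h₀ = 1.5924×-0.05059×-0.39184 + 0.99872×0.92003×0.99977 = 0.031566 + 0.918641 = 0.950207.
Q̄ = (S_0/π) × [bracket] = (1361/π) × 0.950207 = 411.6 W/m².

Q̄ ≈ 412 W/m²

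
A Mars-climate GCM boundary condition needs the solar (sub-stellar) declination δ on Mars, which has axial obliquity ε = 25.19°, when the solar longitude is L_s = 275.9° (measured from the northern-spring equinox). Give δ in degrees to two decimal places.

δ = -25.05°

sin δ = sin ε · sin L_s = sin 25.19° × sin 275.9° = -0.423367.
δ = arcsin(-0.423367) = -25.05°.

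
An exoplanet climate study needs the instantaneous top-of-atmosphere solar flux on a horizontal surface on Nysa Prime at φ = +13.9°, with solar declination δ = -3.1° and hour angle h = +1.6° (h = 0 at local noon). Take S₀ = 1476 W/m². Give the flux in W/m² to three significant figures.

1.41e+03 W/m²

cos θ_z = sin φ sin δ + cos φ cos δ cos h = -0.012991 + 0.968918 = 0.955927.
Flux = S₀ · cos θ_z = 1476 × 0.955927 = 1411 W/m².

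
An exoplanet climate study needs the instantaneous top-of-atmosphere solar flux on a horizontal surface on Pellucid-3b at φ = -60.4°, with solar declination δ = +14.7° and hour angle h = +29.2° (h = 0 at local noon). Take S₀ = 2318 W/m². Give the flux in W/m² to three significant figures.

455 W/m²

cos θ_z = sin φ sin δ + cos φ cos δ cos h = -0.220641 + 0.417060 = 0.196419.
Flux = S₀ · cos θ_z = 2318 × 0.196419 = 455.3 W/m².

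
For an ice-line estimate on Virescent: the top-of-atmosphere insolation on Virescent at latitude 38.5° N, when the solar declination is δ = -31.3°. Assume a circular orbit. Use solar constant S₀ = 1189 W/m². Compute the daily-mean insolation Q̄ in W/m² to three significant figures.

Q̄ ≈ 91.0 W/m²

cos H₀ = −tan(+38.5°) tan(-31.300°) = 0.4836, H₀ = 1.0660 rad.
Bracket: H₀ sin φ sin δ + cos φ cos δ sin H₀ = 1.0660×0.62251×-0.51952 + 0.78261×0.85446×0.87527 = -0.344751 + 0.585301 = 0.240550.
Q̄ = (S₀/π) × [bracket] = (1189/π) × 0.240550 = 91.04 W/m².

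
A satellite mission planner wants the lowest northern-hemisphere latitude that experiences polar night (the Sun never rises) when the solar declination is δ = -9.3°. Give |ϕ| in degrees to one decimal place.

Polar night requires cos h₀ = −tan ϕ tan δ ≥ 1, i.e. tan ϕ tan δ ≤ −1.
The boundary is |tan ϕ| · |tan δ| = 1, so |ϕ| = 90° − |δ| = 90° − 9.3° = 80.7° in the northern hemisphere.

|ϕ| = 80.7°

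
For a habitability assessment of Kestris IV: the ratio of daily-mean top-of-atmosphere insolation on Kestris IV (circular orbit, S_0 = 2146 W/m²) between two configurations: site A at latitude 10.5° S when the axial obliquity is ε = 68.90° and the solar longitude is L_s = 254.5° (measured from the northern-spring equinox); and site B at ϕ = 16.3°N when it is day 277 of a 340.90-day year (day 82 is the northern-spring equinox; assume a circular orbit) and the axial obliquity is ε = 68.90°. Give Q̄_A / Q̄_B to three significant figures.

— Configuration A (ϕ=-10.5°):
Solar declination: sin δ = sin ε · sin L_s = sin 68.90° × sin 254.5° = -0.89902, so δ = -64.030°.
cos h₀ = −tan(-10.5°) tan(-64.030°) = -0.3805, h₀ = 1.9611 rad.
Bracket: h₀ sin ϕ sin δ + cos ϕ cos δ sin h₀ = 1.9611×-0.18224×-0.89902 + 0.98325×0.43790×0.92478 = 0.321302 + 0.398178 = 0.719480.
Q̄ = (S_0/π) × [bracket] = (2146/π) × 0.719480 = 491.47 W/m².
— Configuration B (ϕ=+16.3°):
Solar longitude: L_s = 360° × (277 − 82)/340.90 = 205.925°.
sin δ = sin 68.90° × sin 205.925° = -0.40789, so δ = -24.072°.
cos h₀ = −tan(+16.3°) tan(-24.072°) = 0.1306, h₀ = 1.4398 rad.
Bracket: h₀ sin ϕ sin δ + cos ϕ cos δ sin h₀ = 1.4398×0.28067×-0.40789 + 0.95981×0.91303×0.99143 = -0.164832 + 0.868825 = 0.703993.
Q̄ = (S_0/π) × [bracket] = (2146/π) × 0.703993 = 480.89 W/m².
Ratio Q̄_A / Q̄_B = 491.47 / 480.89 = 1.022.

Q̄_A / Q̄_B ≈ 1.02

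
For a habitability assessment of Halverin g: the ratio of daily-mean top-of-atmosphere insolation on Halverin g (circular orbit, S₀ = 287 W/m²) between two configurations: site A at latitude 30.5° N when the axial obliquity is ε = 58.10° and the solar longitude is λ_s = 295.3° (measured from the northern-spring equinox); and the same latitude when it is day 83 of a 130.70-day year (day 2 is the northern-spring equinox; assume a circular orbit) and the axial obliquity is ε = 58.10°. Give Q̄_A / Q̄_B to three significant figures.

Q̄_A / Q̄_B ≈ 0.280

— Configuration A (φ=+30.5°):
Solar declination: sin δ = sin ε · sin λ_s = sin 58.10° × sin 295.3° = -0.76754, so δ = -50.134°.
cos H₀ = −tan(+30.5°) tan(-50.134°) = 0.7053, H₀ = 0.7879 rad.
Bracket: H₀ sin φ sin δ + cos φ cos δ sin H₀ = 0.7879×0.50754×-0.76754 + 0.86163×0.64100×0.70888 = -0.306932 + 0.391518 = 0.084586.
Q̄ = (S₀/π) × [bracket] = (287/π) × 0.084586 = 7.7273 W/m².
— Configuration B (φ=+30.5°):
Solar longitude: λ_s = 360° × (83 − 2)/130.70 = 223.106°.
sin δ = sin 58.10° × sin 223.106° = -0.58015, so δ = -35.461°.
cos H₀ = −tan(+30.5°) tan(-35.461°) = 0.4196, H₀ = 1.1378 rad.
Bracket: H₀ sin φ sin δ + cos φ cos δ sin H₀ = 1.1378×0.50754×-0.58015 + 0.86163×0.81451×0.90773 = -0.335024 + 0.637051 = 0.302027.
Q̄ = (S₀/π) × [bracket] = (287/π) × 0.302027 = 27.592 W/m².
Ratio Q̄_A / Q̄_B = 7.7273 / 27.592 = 0.2801.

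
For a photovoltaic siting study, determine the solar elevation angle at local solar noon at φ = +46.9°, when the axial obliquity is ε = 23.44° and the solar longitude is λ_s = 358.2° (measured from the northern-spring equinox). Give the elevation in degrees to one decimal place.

42.4°

Solar declination: sin δ = sin ε · sin λ_s = sin 23.44° × sin 358.2° = -0.01249, so δ = -0.716°.
At local noon the hour angle is zero, so the zenith angle equals |φ − δ| = |+46.9° − (-0.716°)| = 47.616°.
Elevation = 90° − 47.616° = 42.4°.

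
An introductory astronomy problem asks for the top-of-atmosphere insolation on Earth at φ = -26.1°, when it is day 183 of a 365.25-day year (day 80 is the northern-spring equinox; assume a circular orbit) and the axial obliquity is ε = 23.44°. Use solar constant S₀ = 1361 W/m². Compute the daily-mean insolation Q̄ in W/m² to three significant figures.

Q̄ ≈ 249 W/m²

Solar longitude: λ_s = 360° × (183 − 80)/365.25 = 101.520°.
sin δ = sin 23.44° × sin 101.520° = 0.38978, so δ = +22.941°.
cos H₀ = −tan(-26.1°) tan(+22.941°) = 0.2073, H₀ = 1.3619 rad.
Bracket: H₀ sin φ sin δ + cos φ cos δ sin H₀ = 1.3619×-0.43994×0.38978 + 0.89803×0.92091×0.97827 = -0.233538 + 0.809034 = 0.575496.
Q̄ = (S₀/π) × [bracket] = (1361/π) × 0.575496 = 249.3 W/m².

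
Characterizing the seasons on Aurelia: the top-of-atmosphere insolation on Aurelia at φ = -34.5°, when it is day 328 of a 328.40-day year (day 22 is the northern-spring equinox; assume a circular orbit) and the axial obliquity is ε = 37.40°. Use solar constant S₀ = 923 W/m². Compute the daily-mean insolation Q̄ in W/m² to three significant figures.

Q̄ ≈ 304 W/m²

Solar longitude: λ_s = 360° × (328 − 22)/328.40 = 335.445°.
sin δ = sin 37.40° × sin 335.445° = -0.25241, so δ = -14.620°.
cos H₀ = −tan(-34.5°) tan(-14.620°) = -0.1793, H₀ = 1.7511 rad.
Bracket: H₀ sin φ sin δ + cos φ cos δ sin H₀ = 1.7511×-0.56641×-0.25241 + 0.82413×0.96762×0.98380 = 0.250350 + 0.784526 = 1.034876.
Q̄ = (S₀/π) × [bracket] = (923/π) × 1.034876 = 304.0 W/m².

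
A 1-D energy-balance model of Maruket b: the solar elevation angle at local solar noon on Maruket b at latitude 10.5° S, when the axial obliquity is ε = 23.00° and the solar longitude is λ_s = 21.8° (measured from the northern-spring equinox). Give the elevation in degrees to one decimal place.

Solar declination: sin δ = sin ε · sin λ_s = sin 23.00° × sin 21.8° = 0.14510, so δ = +8.343°.
At local noon the hour angle is zero, so the zenith angle equals |φ − δ| = |-10.5° − (+8.343°)| = 18.843°.
Elevation = 90° − 18.843° = 71.2°.

71.2°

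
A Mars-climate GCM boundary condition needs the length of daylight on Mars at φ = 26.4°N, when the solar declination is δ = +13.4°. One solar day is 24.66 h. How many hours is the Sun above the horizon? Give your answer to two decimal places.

cos H₀ = −tan φ · tan δ = −tan(+26.4°) × tan(+13.400°) = -0.1183, so H₀ = 1.6893 rad = 96.79°.
Daylight = 2H₀/(2π) × 24.66 h = (1.6893/π) × 24.66 = 13.26 h.

13.26 h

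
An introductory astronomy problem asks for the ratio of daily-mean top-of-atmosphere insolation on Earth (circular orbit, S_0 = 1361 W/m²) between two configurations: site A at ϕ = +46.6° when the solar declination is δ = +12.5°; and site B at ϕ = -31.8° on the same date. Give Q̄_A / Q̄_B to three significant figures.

Q̄_A / Q̄_B ≈ 1.42

— Configuration A (ϕ=+46.6°):
cos h₀ = −tan(+46.6°) tan(+12.500°) = -0.2344, h₀ = 1.8074 rad.
Bracket: h₀ sin ϕ sin δ + cos ϕ cos δ sin h₀ = 1.8074×0.72657×0.21644 + 0.68709×0.97630×0.97213 = 0.284230 + 0.652111 = 0.936341.
Q̄ = (S_0/π) × [bracket] = (1361/π) × 0.936341 = 405.64 W/m².
— Configuration B (ϕ=-31.8°):
cos h₀ = −tan(-31.8°) tan(+12.500°) = 0.1375, h₀ = 1.4329 rad.
Bracket: h₀ sin ϕ sin δ + cos ϕ cos δ sin h₀ = 1.4329×-0.52696×0.21644 + 0.84989×0.97630×0.99051 = -0.163430 + 0.821873 = 0.658443.
Q̄ = (S_0/π) × [bracket] = (1361/π) × 0.658443 = 285.25 W/m².
Ratio Q̄_A / Q̄_B = 405.64 / 285.25 = 1.422.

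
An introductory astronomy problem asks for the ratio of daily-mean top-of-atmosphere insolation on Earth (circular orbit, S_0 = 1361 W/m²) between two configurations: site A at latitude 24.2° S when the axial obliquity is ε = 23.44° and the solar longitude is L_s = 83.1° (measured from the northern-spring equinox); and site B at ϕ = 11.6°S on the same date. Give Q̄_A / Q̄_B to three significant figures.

Q̄_A / Q̄_B ≈ 0.770

— Configuration A (ϕ=-24.2°):
Solar declination: sin δ = sin ε · sin L_s = sin 23.44° × sin 83.1° = 0.39491, so δ = +23.260°.
cos h₀ = −tan(-24.2°) tan(+23.260°) = 0.1932, h₀ = 1.3764 rad.
Bracket: h₀ sin ϕ sin δ + cos ϕ cos δ sin h₀ = 1.3764×-0.40992×0.39491 + 0.91212×0.91872×0.98116 = -0.222814 + 0.822195 = 0.599381.
Q̄ = (S_0/π) × [bracket] = (1361/π) × 0.599381 = 259.66 W/m².
— Configuration B (ϕ=-11.6°):
cos h₀ = −tan(-11.6°) tan(+23.260°) = 0.0882, h₀ = 1.4824 rad.
Bracket: h₀ sin ϕ sin δ + cos ϕ cos δ sin h₀ = 1.4824×-0.20108×0.39491 + 0.97958×0.91872×0.99610 = -0.117715 + 0.896450 = 0.778735.
Q̄ = (S_0/π) × [bracket] = (1361/π) × 0.778735 = 337.36 W/m².
Ratio Q̄_A / Q̄_B = 259.66 / 337.36 = 0.7697.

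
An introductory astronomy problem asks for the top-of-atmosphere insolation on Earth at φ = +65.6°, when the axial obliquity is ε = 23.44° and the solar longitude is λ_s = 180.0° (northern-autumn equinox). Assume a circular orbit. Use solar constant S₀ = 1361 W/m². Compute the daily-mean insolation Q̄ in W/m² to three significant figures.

Q̄ ≈ 179 W/m²

Solar declination: sin δ = sin ε · sin λ_s = sin 23.44° × sin 180.0° = 0.00000, so δ = +0.000°.
cos H₀ = −tan(+65.6°) tan(+0.000°) = -0.0000, H₀ = 1.5708 rad.
Bracket: H₀ sin φ sin δ + cos φ cos δ sin H₀ = 1.5708×0.91068×0.00000 + 0.41310×1.00000×1.00000 = 0.000000 + 0.413100 = 0.413100.
Q̄ = (S₀/π) × [bracket] = (1361/π) × 0.413100 = 179.0 W/m².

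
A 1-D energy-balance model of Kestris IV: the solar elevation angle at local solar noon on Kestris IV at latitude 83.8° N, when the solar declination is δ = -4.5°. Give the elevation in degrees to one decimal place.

At local noon the hour angle is zero, so the zenith angle equals |φ − δ| = |+83.8° − (-4.500°)| = 88.300°.
Elevation = 90° − 88.300° = 1.7°.

1.7°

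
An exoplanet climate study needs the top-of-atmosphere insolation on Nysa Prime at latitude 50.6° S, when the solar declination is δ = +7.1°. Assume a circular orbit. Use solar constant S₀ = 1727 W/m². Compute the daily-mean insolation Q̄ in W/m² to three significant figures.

Q̄ ≈ 268 W/m²

cos H₀ = −tan(-50.6°) tan(+7.100°) = 0.1516, H₀ = 1.4186 rad.
Bracket: H₀ sin φ sin δ + cos φ cos δ sin H₀ = 1.4186×-0.77273×0.12360 + 0.63473×0.99233×0.98844 = -0.135490 + 0.622580 = 0.487090.
Q̄ = (S₀/π) × [bracket] = (1727/π) × 0.487090 = 267.8 W/m².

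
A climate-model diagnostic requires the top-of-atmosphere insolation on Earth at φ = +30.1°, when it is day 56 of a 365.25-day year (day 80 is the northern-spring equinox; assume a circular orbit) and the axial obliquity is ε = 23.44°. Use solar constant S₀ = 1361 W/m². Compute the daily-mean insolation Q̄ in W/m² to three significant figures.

Q̄ ≈ 317 W/m²

Solar longitude: λ_s = 360° × (56 − 80)/365.25 = -23.655°, i.e. -23.655° + 360° = 336.345°.
sin δ = sin 23.44° × sin 336.345° = -0.15960, so δ = -9.184°.
cos H₀ = −tan(+30.1°) tan(-9.184°) = 0.0937, H₀ = 1.4769 rad.
Bracket: H₀ sin φ sin δ + cos φ cos δ sin H₀ = 1.4769×0.50151×-0.15960 + 0.86515×0.98718×0.99560 = -0.118213 + 0.850301 = 0.732088.
Q̄ = (S₀/π) × [bracket] = (1361/π) × 0.732088 = 317.2 W/m².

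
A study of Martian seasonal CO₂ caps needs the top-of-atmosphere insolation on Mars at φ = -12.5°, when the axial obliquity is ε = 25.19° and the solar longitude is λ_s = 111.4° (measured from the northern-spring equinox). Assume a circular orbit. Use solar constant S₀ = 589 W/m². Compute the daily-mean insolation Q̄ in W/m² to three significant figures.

Solar declination: sin δ = sin ε · sin λ_s = sin 25.19° × sin 111.4° = 0.39628, so δ = +23.346°.
cos H₀ = −tan(-12.5°) tan(+23.346°) = 0.0957, H₀ = 1.4750 rad.
Bracket: H₀ sin φ sin δ + cos φ cos δ sin H₀ = 1.4750×-0.21644×0.39628 + 0.97630×0.91813×0.99541 = -0.126512 + 0.892256 = 0.765744.
Q̄ = (S₀/π) × [bracket] = (589/π) × 0.765744 = 143.6 W/m².

Q̄ ≈ 144 W/m²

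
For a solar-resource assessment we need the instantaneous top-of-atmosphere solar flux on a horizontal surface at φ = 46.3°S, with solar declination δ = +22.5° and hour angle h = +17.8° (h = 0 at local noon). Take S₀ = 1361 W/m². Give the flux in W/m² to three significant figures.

cos θ_z = sin φ sin δ + cos φ cos δ cos h = -0.276668 + 0.607737 = 0.331069.
Flux = S₀ · cos θ_z = 1361 × 0.331069 = 450.6 W/m².

451 W/m²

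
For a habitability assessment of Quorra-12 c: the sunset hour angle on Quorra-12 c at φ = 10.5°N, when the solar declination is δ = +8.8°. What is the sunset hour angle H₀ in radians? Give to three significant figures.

H₀ = 1.60 rad

cos H₀ = −tan φ · tan δ = −tan(+10.5°) × tan(+8.800°) = -0.0287, so H₀ = 1.5995 rad = 91.64°.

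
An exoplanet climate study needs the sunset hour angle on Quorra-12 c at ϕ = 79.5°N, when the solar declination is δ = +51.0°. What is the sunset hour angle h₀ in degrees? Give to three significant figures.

h₀ = 180°

Sunrise equation: cos h₀ = −tan ϕ · tan δ = -6.6629 ≤ −1, so the host star never sets (polar day) and h₀ = π.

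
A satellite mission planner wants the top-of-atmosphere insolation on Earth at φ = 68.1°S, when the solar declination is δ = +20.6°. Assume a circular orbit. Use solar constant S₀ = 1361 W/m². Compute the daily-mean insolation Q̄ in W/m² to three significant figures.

Q̄ ≈ 2.37 W/m²

cos H₀ = −tan(-68.1°) tan(+20.600°) = 0.9350, H₀ = 0.3625 rad.
Bracket: H₀ sin φ sin δ + cos φ cos δ sin H₀ = 0.3625×-0.92784×0.35184 + 0.37299×0.93606×0.35460 = -0.118339 + 0.123805 = 0.005466.
Q̄ = (S₀/π) × [bracket] = (1361/π) × 0.005466 = 2.368 W/m².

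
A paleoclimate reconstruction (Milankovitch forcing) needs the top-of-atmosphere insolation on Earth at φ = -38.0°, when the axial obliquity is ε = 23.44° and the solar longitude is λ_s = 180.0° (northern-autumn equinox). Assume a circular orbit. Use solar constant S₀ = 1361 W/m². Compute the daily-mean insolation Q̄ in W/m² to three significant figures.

Q̄ ≈ 341 W/m²

Solar declination: sin δ = sin ε · sin λ_s = sin 23.44° × sin 180.0° = 0.00000, so δ = +0.000°.
cos H₀ = −tan(-38.0°) tan(+0.000°) = 0.0000, H₀ = 1.5708 rad.
Bracket: H₀ sin φ sin δ + cos φ cos δ sin H₀ = 1.5708×-0.61566×0.00000 + 0.78801×1.00000×1.00000 = -0.000000 + 0.788010 = 0.788010.
Q̄ = (S₀/π) × [bracket] = (1361/π) × 0.788010 = 341.4 W/m².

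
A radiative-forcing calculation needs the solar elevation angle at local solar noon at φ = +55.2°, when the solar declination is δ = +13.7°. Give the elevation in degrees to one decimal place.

At local noon the hour angle is zero, so the zenith angle equals |φ − δ| = |+55.2° − (+13.700°)| = 41.500°.
Elevation = 90° − 41.500° = 48.5°.

48.5°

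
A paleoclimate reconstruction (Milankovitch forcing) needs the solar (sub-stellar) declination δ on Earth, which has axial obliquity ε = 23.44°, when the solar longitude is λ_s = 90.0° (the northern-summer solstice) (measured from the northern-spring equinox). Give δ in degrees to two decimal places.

sin δ = sin ε · sin λ_s = sin 23.44° × sin 90.0° = 0.397789.
δ = arcsin(0.397789) = +23.44°.

δ = +23.44°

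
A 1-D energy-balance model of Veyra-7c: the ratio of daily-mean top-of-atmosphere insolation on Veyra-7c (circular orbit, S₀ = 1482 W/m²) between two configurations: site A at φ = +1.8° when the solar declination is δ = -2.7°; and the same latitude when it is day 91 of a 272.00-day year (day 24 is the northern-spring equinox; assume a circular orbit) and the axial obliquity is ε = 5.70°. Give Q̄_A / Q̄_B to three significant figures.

Q̄_A / Q̄_B ≈ 0.997

— Configuration A (φ=+1.8°):
cos H₀ = −tan(+1.8°) tan(-2.700°) = 0.0015, H₀ = 1.5693 rad.
Bracket: H₀ sin φ sin δ + cos φ cos δ sin H₀ = 1.5693×0.03141×-0.04711 + 0.99951×0.99889×1.00000 = -0.002322 + 0.998401 = 0.996079.
Q̄ = (S₀/π) × [bracket] = (1482/π) × 0.996079 = 469.89 W/m².
— Configuration B (φ=+1.8°):
Solar longitude: λ_s = 360° × (91 − 24)/272.00 = 88.676°.
sin δ = sin 5.70° × sin 88.676° = 0.09929, so δ = +5.698°.
cos H₀ = −tan(+1.8°) tan(+5.698°) = -0.0031, H₀ = 1.5739 rad.
Bracket: H₀ sin φ sin δ + cos φ cos δ sin H₀ = 1.5739×0.03141×0.09929 + 0.99951×0.99506×1.00000 = 0.004909 + 0.994572 = 0.999481.
Q̄ = (S₀/π) × [bracket] = (1482/π) × 0.999481 = 471.49 W/m².
Ratio Q̄_A / Q̄_B = 469.89 / 471.49 = 0.9966.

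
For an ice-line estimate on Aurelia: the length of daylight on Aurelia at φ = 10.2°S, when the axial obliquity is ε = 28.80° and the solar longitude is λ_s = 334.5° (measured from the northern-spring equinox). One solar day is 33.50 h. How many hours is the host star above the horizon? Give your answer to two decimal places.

17.16 h

Solar declination: sin δ = sin ε · sin λ_s = sin 28.80° × sin 334.5° = -0.20740, so δ = -11.970°.
cos H₀ = −tan φ · tan δ = −tan(-10.2°) × tan(-11.970°) = -0.0381, so H₀ = 1.6090 rad = 92.19°.
Daylight = 2H₀/(2π) × 33.50 h = (1.6090/π) × 33.50 = 17.16 h.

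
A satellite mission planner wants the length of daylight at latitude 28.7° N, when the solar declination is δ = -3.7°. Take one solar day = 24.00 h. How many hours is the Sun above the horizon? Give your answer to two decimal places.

11.73 h

cos h₀ = −tan ϕ · tan δ = −tan(+28.7°) × tan(-3.700°) = 0.0354, so h₀ = 1.5354 rad = 87.97°.
Daylight = 2h₀/(2π) × 24.00 h = (1.5354/π) × 24.00 = 11.73 h.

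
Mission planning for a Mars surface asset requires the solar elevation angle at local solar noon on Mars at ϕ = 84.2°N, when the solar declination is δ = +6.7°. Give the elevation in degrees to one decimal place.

At local noon the hour angle is zero, so the zenith angle equals |ϕ − δ| = |+84.2° − (+6.700°)| = 77.500°.
Elevation = 90° − 77.500° = 12.5°.

12.5°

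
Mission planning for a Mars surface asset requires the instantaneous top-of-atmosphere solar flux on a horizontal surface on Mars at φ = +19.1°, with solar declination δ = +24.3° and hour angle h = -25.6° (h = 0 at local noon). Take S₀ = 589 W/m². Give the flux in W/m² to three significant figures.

537 W/m²

cos θ_z = sin φ sin δ + cos φ cos δ cos h = 0.134655 + 0.776685 = 0.911340.
Flux = S₀ · cos θ_z = 589 × 0.911340 = 536.8 W/m².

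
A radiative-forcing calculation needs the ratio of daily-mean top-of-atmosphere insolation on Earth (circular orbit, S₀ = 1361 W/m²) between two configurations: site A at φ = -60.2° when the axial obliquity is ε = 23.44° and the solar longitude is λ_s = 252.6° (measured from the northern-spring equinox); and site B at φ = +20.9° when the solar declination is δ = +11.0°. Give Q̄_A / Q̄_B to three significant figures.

— Configuration A (φ=-60.2°):
Solar declination: sin δ = sin ε · sin λ_s = sin 23.44° × sin 252.6° = -0.37959, so δ = -22.308°.
cos H₀ = −tan(-60.2°) tan(-22.308°) = -0.7164, H₀ = 2.3694 rad.
Bracket: H₀ sin φ sin δ + cos φ cos δ sin H₀ = 2.3694×-0.86777×-0.37959 + 0.49697×0.92516×0.69768 = 0.780473 + 0.320777 = 1.101250.
Q̄ = (S₀/π) × [bracket] = (1361/π) × 1.101250 = 477.08 W/m².
— Configuration B (φ=+20.9°):
cos H₀ = −tan(+20.9°) tan(+11.000°) = -0.0742, H₀ = 1.6451 rad.
Bracket: H₀ sin φ sin δ + cos φ cos δ sin H₀ = 1.6451×0.35674×0.19081 + 0.93420×0.98163×0.99724 = 0.111981 + 0.914508 = 1.026489.
Q̄ = (S₀/π) × [bracket] = (1361/π) × 1.026489 = 444.70 W/m².
Ratio Q̄_A / Q̄_B = 477.08 / 444.70 = 1.073.

Q̄_A / Q̄_B ≈ 1.07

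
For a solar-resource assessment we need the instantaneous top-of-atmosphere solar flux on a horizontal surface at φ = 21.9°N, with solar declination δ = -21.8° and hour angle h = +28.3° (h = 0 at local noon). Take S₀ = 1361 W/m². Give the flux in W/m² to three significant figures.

cos θ_z = sin φ sin δ + cos φ cos δ cos h = -0.138516 + 0.758516 = 0.620000.
Flux = S₀ · cos θ_z = 1361 × 0.620000 = 843.8 W/m².

844 W/m²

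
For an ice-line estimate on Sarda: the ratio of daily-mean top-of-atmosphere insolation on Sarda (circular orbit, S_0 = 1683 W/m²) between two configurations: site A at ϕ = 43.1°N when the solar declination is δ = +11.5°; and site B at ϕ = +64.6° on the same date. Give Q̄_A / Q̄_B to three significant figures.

— Configuration A (ϕ=+43.1°):
cos h₀ = −tan(+43.1°) tan(+11.500°) = -0.1904, h₀ = 1.7624 rad.
Bracket: h₀ sin ϕ sin δ + cos ϕ cos δ sin h₀ = 1.7624×0.68327×0.19937 + 0.73016×0.97992×0.98171 = 0.240080 + 0.702412 = 0.942492.
Q̄ = (S_0/π) × [bracket] = (1683/π) × 0.942492 = 504.91 W/m².
— Configuration B (ϕ=+64.6°):
cos h₀ = −tan(+64.6°) tan(+11.500°) = -0.4285, h₀ = 2.0136 rad.
Bracket: h₀ sin ϕ sin δ + cos ϕ cos δ sin h₀ = 2.0136×0.90334×0.19937 + 0.42894×0.97992×0.90356 = 0.362647 + 0.379791 = 0.742438.
Q̄ = (S_0/π) × [bracket] = (1683/π) × 0.742438 = 397.74 W/m².
Ratio Q̄_A / Q̄_B = 504.91 / 397.74 = 1.269.

Q̄_A / Q̄_B ≈ 1.27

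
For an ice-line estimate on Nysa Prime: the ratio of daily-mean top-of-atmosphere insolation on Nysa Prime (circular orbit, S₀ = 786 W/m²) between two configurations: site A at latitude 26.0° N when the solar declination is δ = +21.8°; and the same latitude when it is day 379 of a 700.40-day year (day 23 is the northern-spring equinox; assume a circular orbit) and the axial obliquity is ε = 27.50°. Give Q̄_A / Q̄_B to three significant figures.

Q̄_A / Q̄_B ≈ 1.25

— Configuration A (φ=+26.0°):
cos H₀ = −tan(+26.0°) tan(+21.800°) = -0.1951, H₀ = 1.7671 rad.
Bracket: H₀ sin φ sin δ + cos φ cos δ sin H₀ = 1.7671×0.43837×0.37137 + 0.89879×0.92849×0.98079 = 0.287679 + 0.818486 = 1.106165.
Q̄ = (S₀/π) × [bracket] = (786/π) × 1.106165 = 276.75 W/m².
— Configuration B (φ=+26.0°):
Solar longitude: λ_s = 360° × (379 − 23)/700.40 = 182.981°.
sin δ = sin 27.50° × sin 182.981° = -0.02401, so δ = -1.376°.
cos H₀ = −tan(+26.0°) tan(-1.376°) = 0.0117, H₀ = 1.5591 rad.
Bracket: H₀ sin φ sin δ + cos φ cos δ sin H₀ = 1.5591×0.43837×-0.02401 + 0.89879×0.99971×0.99993 = -0.016410 + 0.898466 = 0.882056.
Q̄ = (S₀/π) × [bracket] = (786/π) × 0.882056 = 220.68 W/m².
Ratio Q̄_A / Q̄_B = 276.75 / 220.68 = 1.254.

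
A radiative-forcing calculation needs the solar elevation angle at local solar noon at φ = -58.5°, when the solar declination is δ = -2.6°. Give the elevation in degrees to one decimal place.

34.1°

At local noon the hour angle is zero, so the zenith angle equals |φ − δ| = |-58.5° − (-2.600°)| = 55.900°.
Elevation = 90° − 55.900° = 34.1°.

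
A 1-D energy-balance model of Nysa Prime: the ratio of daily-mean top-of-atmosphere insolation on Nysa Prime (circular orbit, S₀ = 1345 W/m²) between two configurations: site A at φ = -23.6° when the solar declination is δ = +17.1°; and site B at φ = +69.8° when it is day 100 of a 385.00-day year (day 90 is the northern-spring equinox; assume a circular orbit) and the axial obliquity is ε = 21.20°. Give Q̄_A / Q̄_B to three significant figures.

— Configuration A (φ=-23.6°):
cos H₀ = −tan(-23.6°) tan(+17.100°) = 0.1344, H₀ = 1.4360 rad.
Bracket: H₀ sin φ sin δ + cos φ cos δ sin H₀ = 1.4360×-0.40035×0.29404 + 0.91636×0.95579×0.99093 = -0.169044 + 0.867904 = 0.698860.
Q̄ = (S₀/π) × [bracket] = (1345/π) × 0.698860 = 299.20 W/m².
— Configuration B (φ=+69.8°):
Solar longitude: λ_s = 360° × (100 − 90)/385.00 = 9.351°.
sin δ = sin 21.20° × sin 9.351° = 0.05876, so δ = +3.368°.
cos H₀ = −tan(+69.8°) tan(+3.368°) = -0.1600, H₀ = 1.7315 rad.
Bracket: H₀ sin φ sin δ + cos φ cos δ sin H₀ = 1.7315×0.93849×0.05876 + 0.34530×0.99827×0.98712 = 0.095485 + 0.340263 = 0.435748.
Q̄ = (S₀/π) × [bracket] = (1345/π) × 0.435748 = 186.56 W/m².
Ratio Q̄_A / Q̄_B = 299.20 / 186.56 = 1.604.

Q̄_A / Q̄_B ≈ 1.60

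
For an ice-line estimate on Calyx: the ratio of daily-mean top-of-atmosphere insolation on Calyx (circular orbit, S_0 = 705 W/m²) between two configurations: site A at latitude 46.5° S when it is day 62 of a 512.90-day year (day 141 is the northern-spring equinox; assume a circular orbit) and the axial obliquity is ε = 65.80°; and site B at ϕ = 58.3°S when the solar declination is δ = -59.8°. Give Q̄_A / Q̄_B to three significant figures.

— Configuration A (ϕ=-46.5°):
Solar longitude: L_s = 360° × (62 − 141)/512.90 = -55.449°, i.e. -55.449° + 360° = 304.551°.
sin δ = sin 65.80° × sin 304.551° = -0.75125, so δ = -48.698°.
cos h₀ = −tan(-46.5°) tan(-48.698°) = -1.1994 ≤ −1 ⇒ polar day, h₀ = π.
Bracket: h₀ sin ϕ sin δ + cos ϕ cos δ sin h₀ = 3.1416×-0.72537×-0.75125 + 0.68835×0.66002×0.00000 = 1.711965 + 0.000000 = 1.711965.
Q̄ = (S_0/π) × [bracket] = (705/π) × 1.711965 = 384.18 W/m².
— Configuration B (ϕ=-58.3°):
cos h₀ = −tan(-58.3°) tan(-59.800°) = -2.7820 ≤ −1 ⇒ polar day, h₀ = π.
Bracket: h₀ sin ϕ sin δ + cos ϕ cos δ sin h₀ = 3.1416×-0.85081×-0.86427 + 0.52547×0.50302×0.00000 = 2.310111 + 0.000000 = 2.310111.
Q̄ = (S_0/π) × [bracket] = (705/π) × 2.310111 = 518.41 W/m².
Ratio Q̄_A / Q̄_B = 384.18 / 518.41 = 0.7411.

Q̄_A / Q̄_B ≈ 0.741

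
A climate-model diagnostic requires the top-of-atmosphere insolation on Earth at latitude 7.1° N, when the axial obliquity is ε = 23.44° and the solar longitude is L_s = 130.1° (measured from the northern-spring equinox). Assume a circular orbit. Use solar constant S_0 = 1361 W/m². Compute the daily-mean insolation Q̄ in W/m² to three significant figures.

Solar declination: sin δ = sin ε · sin L_s = sin 23.44° × sin 130.1° = 0.30428, so δ = +17.715°.
cos h₀ = −tan(+7.1°) tan(+17.715°) = -0.0398, h₀ = 1.6106 rad.
Bracket: h₀ sin ϕ sin δ + cos ϕ cos δ sin h₀ = 1.6106×0.12360×0.30428 + 0.99233×0.95258×0.99921 = 0.060573 + 0.944527 = 1.005100.
Q̄ = (S_0/π) × [bracket] = (1361/π) × 1.005100 = 435.4 W/m².

Q̄ ≈ 435 W/m²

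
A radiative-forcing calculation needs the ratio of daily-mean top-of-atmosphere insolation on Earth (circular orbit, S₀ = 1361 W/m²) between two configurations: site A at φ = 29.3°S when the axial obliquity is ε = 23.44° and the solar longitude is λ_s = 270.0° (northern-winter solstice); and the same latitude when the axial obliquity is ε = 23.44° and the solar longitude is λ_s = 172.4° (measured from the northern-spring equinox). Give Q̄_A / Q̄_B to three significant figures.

Q̄_A / Q̄_B ≈ 1.36

— Configuration A (φ=-29.3°):
Solar declination: sin δ = sin ε · sin λ_s = sin 23.44° × sin 270.0° = -0.39779, so δ = -23.440°.
cos H₀ = −tan(-29.3°) tan(-23.440°) = -0.2433, H₀ = 1.8166 rad.
Bracket: H₀ sin φ sin δ + cos φ cos δ sin H₀ = 1.8166×-0.48938×-0.39779 + 0.87207×0.91748×0.96995 = 0.353638 + 0.776064 = 1.129702.
Q̄ = (S₀/π) × [bracket] = (1361/π) × 1.129702 = 489.41 W/m².
— Configuration B (φ=-29.3°):
Solar declination: sin δ = sin ε · sin λ_s = sin 23.44° × sin 172.4° = 0.05261, so δ = +3.016°.
cos H₀ = −tan(-29.3°) tan(+3.016°) = 0.0296, H₀ = 1.5412 rad.
Bracket: H₀ sin φ sin δ + cos φ cos δ sin H₀ = 1.5412×-0.48938×0.05261 + 0.87207×0.99862×0.99956 = -0.039680 + 0.870483 = 0.830803.
Q̄ = (S₀/π) × [bracket] = (1361/π) × 0.830803 = 359.92 W/m².
Ratio Q̄_A / Q̄_B = 489.41 / 359.92 = 1.360.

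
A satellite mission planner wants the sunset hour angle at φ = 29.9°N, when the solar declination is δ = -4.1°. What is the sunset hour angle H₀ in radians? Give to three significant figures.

cos H₀ = −tan φ · tan δ = −tan(+29.9°) × tan(-4.100°) = 0.0412, so H₀ = 1.5296 rad = 87.64°.

H₀ = 1.53 rad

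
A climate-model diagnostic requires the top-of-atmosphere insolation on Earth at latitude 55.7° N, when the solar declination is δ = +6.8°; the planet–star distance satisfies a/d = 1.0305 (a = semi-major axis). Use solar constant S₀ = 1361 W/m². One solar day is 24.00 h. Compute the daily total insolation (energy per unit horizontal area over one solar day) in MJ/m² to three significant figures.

cos H₀ = −tan(+55.7°) tan(+6.800°) = -0.1748, H₀ = 1.7465 rad.
Bracket: H₀ sin φ sin δ + cos φ cos δ sin H₀ = 1.7465×0.82610×0.11840 + 0.56353×0.99297×0.98460 = 0.170826 + 0.550951 = 0.721777.
Inverse-square distance factor (a/d)² = 1.0305² = 1.061930.
Q̄ = (S₀/π) × 1.061930 × [bracket] = (1361/π) × 1.061930 × 0.721777 = 332.05 W/m².
Daily total = Q̄ × 24.00 h × 3600 s/h = 332.05 × 24.00 × 3600 / 10⁶ = 28.69 MJ/m².

28.7 MJ/m²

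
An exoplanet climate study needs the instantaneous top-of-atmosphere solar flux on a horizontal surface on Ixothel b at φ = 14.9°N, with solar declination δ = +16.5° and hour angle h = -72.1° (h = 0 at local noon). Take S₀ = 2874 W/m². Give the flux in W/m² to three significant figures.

cos θ_z = sin φ sin δ + cos φ cos δ cos h = 0.073030 + 0.284791 = 0.357821.
Flux = S₀ · cos θ_z = 2874 × 0.357821 = 1028 W/m².

1.03e+03 W/m²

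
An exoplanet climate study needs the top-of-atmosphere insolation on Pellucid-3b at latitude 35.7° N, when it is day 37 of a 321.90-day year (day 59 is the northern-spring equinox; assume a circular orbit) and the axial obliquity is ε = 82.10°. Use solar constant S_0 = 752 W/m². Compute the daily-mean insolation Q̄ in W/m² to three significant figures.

Solar longitude: L_s = 360° × (37 − 59)/321.90 = -24.604°, i.e. -24.604° + 360° = 335.396°.
sin δ = sin 82.10° × sin 335.396° = -0.41239, so δ = -24.355°.
cos h₀ = −tan(+35.7°) tan(-24.355°) = 0.3253, h₀ = 1.2395 rad.
Bracket: h₀ sin ϕ sin δ + cos ϕ cos δ sin h₀ = 1.2395×0.58354×-0.41239 + 0.81208×0.91101×0.94562 = -0.298281 + 0.699582 = 0.401301.
Q̄ = (S_0/π) × [bracket] = (752/π) × 0.401301 = 96.06 W/m².

Q̄ ≈ 96.1 W/m²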